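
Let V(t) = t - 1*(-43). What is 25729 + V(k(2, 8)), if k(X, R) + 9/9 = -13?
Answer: 25758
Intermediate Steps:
k(X, R) = -14 (k(X, R) = -1 - 13 = -14)
V(t) = 43 + t (V(t) = t + 43 = 43 + t)
25729 + V(k(2, 8)) = 25729 + (43 - 14) = 25729 + 29 = 25758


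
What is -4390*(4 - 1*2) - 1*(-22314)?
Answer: 13534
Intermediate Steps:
-4390*(4 - 1*2) - 1*(-22314) = -4390*(4 - 2) + 22314 = -4390*2 + 22314 = -878*10 + 22314 = -8780 + 22314 = 13534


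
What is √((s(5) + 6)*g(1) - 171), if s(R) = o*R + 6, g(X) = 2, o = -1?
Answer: I*√157 ≈ 12.53*I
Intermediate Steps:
s(R) = 6 - R (s(R) = -R + 6 = 6 - R)
√((s(5) + 6)*g(1) - 171) = √(((6 - 1*5) + 6)*2 - 171) = √(((6 - 5) + 6)*2 - 171) = √((1 + 6)*2 - 171) = √(7*2 - 171) = √(14 - 171) = √(-157) = I*√157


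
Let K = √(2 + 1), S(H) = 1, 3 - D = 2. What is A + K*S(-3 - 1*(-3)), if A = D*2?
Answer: 2 + √3 ≈ 3.7321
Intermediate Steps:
D = 1 (D = 3 - 1*2 = 3 - 2 = 1)
K = √3 ≈ 1.7320
A = 2 (A = 1*2 = 2)
A + K*S(-3 - 1*(-3)) = 2 + √3*1 = 2 + √3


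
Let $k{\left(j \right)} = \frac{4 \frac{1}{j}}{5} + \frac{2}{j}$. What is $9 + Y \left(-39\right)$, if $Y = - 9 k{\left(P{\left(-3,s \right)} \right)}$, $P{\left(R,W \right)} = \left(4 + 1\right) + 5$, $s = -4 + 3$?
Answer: $\frac{2682}{25} \approx 107.28$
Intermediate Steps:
$s = -1$
$P{\left(R,W \right)} = 10$ ($P{\left(R,W \right)} = 5 + 5 = 10$)
$k{\left(j \right)} = \frac{14}{5 j}$ ($k{\left(j \right)} = \frac{4}{j} \frac{1}{5} + \frac{2}{j} = \frac{4}{5 j} + \frac{2}{j} = \frac{14}{5 j}$)
$Y = - \frac{63}{25}$ ($Y = - 9 \frac{14}{5 \cdot 10} = - 9 \cdot \frac{14}{5} \cdot \frac{1}{10} = \left(-9\right) \frac{7}{25} = - \frac{63}{25} \approx -2.52$)
$9 + Y \left(-39\right) = 9 - - \frac{2457}{25} = 9 + \frac{2457}{25} = \frac{2682}{25}$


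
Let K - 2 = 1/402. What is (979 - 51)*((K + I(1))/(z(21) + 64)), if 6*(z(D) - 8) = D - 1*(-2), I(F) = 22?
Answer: 8954272/30485 ≈ 293.73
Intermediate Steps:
z(D) = 25/3 + D/6 (z(D) = 8 + (D - 1*(-2))/6 = 8 + (D + 2)/6 = 8 + (2 + D)/6 = 8 + (⅓ + D/6) = 25/3 + D/6)
K = 805/402 (K = 2 + 1/402 = 805/402 ≈ 2.0025)
(979 - 51)*((K + I(1))/(z(21) + 64)) = (979 - 51)*((805/402 + 22)/((25/3 + (⅙)*21) + 64)) = 928*(9649/(402*((25/3 + 7/2) + 64))) = 928*(9649/(402*(71/6 + 64))) = 928*(9649/(402*(455/6))) = 928*((9649/402)*(6/455)) = 928*(9649/30485) = 8954272/30485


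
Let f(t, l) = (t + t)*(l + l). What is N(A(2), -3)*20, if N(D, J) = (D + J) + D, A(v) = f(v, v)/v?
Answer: 260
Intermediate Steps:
f(t, l) = 4*l*t (f(t, l) = (2*t)*(2*l) = 4*l*t)
A(v) = 4*v (A(v) = (4*v*v)/v = (4*v²)/v = 4*v)
N(D, J) = J + 2*D
N(A(2), -3)*20 = (-3 + 2*(4*2))*20 = (-3 + 2*8)*20 = (-3 + 16)*20 = 13*20 = 260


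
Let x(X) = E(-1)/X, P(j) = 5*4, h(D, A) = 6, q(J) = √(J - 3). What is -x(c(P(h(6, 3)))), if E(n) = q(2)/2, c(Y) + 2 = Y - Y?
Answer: I/4 ≈ 0.25*I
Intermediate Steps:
q(J) = √(-3 + J)
P(j) = 20
c(Y) = -2 (c(Y) = -2 + (Y - Y) = -2 + 0 = -2)
E(n) = I/2 (E(n) = √(-3 + 2)/2 = √(-1)*(½) = I*(½) = I/2)
x(X) = I/(2*X) (x(X) = (I/2)/X = I/(2*X))
-x(c(P(h(6, 3)))) = -I/(2*(-2)) = -I*(-1)/(2*2) = -(-1)*I/4 = I/4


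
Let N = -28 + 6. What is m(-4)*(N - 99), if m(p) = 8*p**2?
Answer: -15488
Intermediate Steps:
N = -22
m(-4)*(N - 99) = (8*(-4)**2)*(-22 - 99) = (8*16)*(-121) = 128*(-121) = -15488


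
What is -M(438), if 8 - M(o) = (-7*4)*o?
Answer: -12272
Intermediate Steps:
M(o) = 8 + 28*o (M(o) = 8 - (-7*4)*o = 8 - (-28)*o = 8 + 28*o)
-M(438) = -(8 + 28*438) = -(8 + 12264) = -1*12272 = -12272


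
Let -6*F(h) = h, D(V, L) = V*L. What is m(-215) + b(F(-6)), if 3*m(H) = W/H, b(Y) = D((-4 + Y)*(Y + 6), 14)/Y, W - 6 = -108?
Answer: -63176/215 ≈ -293.84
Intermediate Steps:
W = -102 (W = 6 - 108 = -102)
D(V, L) = L*V
F(h) = -h/6
b(Y) = 14*(-4 + Y)*(6 + Y)/Y (b(Y) = (14*((-4 + Y)*(Y + 6)))/Y = (14*((-4 + Y)*(6 + Y)))/Y = (14*(-4 + Y)*(6 + Y))/Y = 14*(-4 + Y)*(6 + Y)/Y)
m(H) = -34/H (m(H) = (-102/H)/3 = -34/H)
m(-215) + b(F(-6)) = -34/(-215) + (28 - 336/((-⅙*(-6))) + 14*(-⅙*(-6))) = -34*(-1/215) + (28 - 336/1 + 14*1) = 34/215 + (28 - 336*1 + 14) = 34/215 + (28 - 336 + 14) = 34/215 - 294 = -63176/215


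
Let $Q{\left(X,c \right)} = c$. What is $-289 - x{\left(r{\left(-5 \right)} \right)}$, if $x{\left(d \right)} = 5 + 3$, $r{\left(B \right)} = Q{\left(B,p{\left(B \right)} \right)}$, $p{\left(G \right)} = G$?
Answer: $-297$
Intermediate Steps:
$r{\left(B \right)} = B$
$x{\left(d \right)} = 8$
$-289 - x{\left(r{\left(-5 \right)} \right)} = -289 - 8 = -297$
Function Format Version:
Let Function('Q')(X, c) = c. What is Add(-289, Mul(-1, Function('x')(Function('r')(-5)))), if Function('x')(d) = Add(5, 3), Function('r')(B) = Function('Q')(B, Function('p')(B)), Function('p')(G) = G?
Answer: -297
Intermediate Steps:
Function('r')(B) = B
Function('x')(d) = 8
Add(-289, Mul(-1, Function('x')(Function('r')(-5)))) = Add(-289, Mul(-1, 8)) = Add(-289, -8) = -297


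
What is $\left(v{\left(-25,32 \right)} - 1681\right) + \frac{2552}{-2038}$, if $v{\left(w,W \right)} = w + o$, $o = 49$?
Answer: $- \frac{1689759}{1019} \approx -1658.3$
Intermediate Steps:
$v{\left(w,W \right)} = 49 + w$ ($v{\left(w,W \right)} = w + 49 = 49 + w$)
$\left(v{\left(-25,32 \right)} - 1681\right) + \frac{2552}{-2038} = \left(\left(49 - 25\right) - 1681\right) + \frac{2552}{-2038} = \left(24 - 1681\right) + 2552 \left(- \frac{1}{2038}\right) = -1657 - \frac{1276}{1019} = - \frac{1689759}{1019}$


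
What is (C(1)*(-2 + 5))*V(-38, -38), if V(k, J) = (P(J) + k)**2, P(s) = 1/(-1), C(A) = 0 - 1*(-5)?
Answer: 22815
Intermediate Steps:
C(A) = 5 (C(A) = 0 + 5 = 5)
P(s) = -1
V(k, J) = (-1 + k)**2
(C(1)*(-2 + 5))*V(-38, -38) = (5*(-2 + 5))*(-1 - 38)**2 = (5*3)*(-39)**2 = 15*1521 = 22815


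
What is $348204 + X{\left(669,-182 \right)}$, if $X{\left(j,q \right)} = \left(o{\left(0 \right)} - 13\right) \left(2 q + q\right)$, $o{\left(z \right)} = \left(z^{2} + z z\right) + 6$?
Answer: $352026$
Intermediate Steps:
$o{\left(z \right)} = 6 + 2 z^{2}$ ($o{\left(z \right)} = \left(z^{2} + z^{2}\right) + 6 = 2 z^{2} + 6 = 6 + 2 z^{2}$)
$X{\left(j,q \right)} = - 21 q$ ($X{\left(j,q \right)} = \left(\left(6 + 2 \cdot 0^{2}\right) - 13\right) \left(2 q + q\right) = \left(\left(6 + 2 \cdot 0\right) - 13\right) 3 q = \left(\left(6 + 0\right) - 13\right) 3 q = \left(6 - 13\right) 3 q = - 7 \cdot 3 q = - 21 q$)
$348204 + X{\left(669,-182 \right)} = 348204 - -3822 = 348204 + 3822 = 352026$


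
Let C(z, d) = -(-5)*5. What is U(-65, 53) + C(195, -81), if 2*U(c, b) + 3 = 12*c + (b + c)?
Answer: -745/2 ≈ -372.50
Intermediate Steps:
U(c, b) = -3/2 + b/2 + 13*c/2 (U(c, b) = -3/2 + (12*c + (b + c))/2 = -3/2 + (b + 13*c)/2 = -3/2 + (b/2 + 13*c/2) = -3/2 + b/2 + 13*c/2)
C(z, d) = 25 (C(z, d) = -1*(-25) = 25)
U(-65, 53) + C(195, -81) = (-3/2 + (½)*53 + (13/2)*(-65)) + 25 = (-3/2 + 53/2 - 845/2) + 25 = -795/2 + 25 = -745/2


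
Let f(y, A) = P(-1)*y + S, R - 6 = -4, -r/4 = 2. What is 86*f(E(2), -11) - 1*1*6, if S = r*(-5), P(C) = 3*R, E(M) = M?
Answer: 4466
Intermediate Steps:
r = -8 (r = -4*2 = -8)
R = 2 (R = 6 - 4 = 2)
P(C) = 6 (P(C) = 3*2 = 6)
S = 40 (S = -8*(-5) = 40)
f(y, A) = 40 + 6*y (f(y, A) = 6*y + 40 = 40 + 6*y)
86*f(E(2), -11) - 1*1*6 = 86*(40 + 6*2) - 1*1*6 = 86*(40 + 12) - 1*6 = 86*52 - 6 = 4472 - 6 = 4466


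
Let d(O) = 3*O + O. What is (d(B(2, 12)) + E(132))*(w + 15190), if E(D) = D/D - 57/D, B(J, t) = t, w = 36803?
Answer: 111109041/44 ≈ 2.5252e+6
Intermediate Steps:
d(O) = 4*O
E(D) = 1 - 57/D
(d(B(2, 12)) + E(132))*(w + 15190) = (4*12 + (-57 + 132)/132)*(36803 + 15190) = (48 + (1/132)*75)*51993 = (48 + 25/44)*51993 = (2137/44)*51993 = 111109041/44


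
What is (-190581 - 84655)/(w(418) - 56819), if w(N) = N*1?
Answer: 275236/56401 ≈ 4.8800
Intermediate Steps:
w(N) = N
(-190581 - 84655)/(w(418) - 56819) = (-190581 - 84655)/(418 - 56819) = -275236/(-56401) = -275236*(-1/56401) = 275236/56401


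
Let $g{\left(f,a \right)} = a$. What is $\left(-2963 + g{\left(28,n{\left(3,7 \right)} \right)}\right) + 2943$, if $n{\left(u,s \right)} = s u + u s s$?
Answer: $148$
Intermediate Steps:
$n{\left(u,s \right)} = s u + u s^{2}$ ($n{\left(u,s \right)} = s u + s u s = s u + u s^{2}$)
$\left(-2963 + g{\left(28,n{\left(3,7 \right)} \right)}\right) + 2943 = \left(-2963 + 7 \cdot 3 \left(1 + 7\right)\right) + 2943 = \left(-2963 + 7 \cdot 3 \cdot 8\right) + 2943 = \left(-2963 + 168\right) + 2943 = -2795 + 2943 = 148$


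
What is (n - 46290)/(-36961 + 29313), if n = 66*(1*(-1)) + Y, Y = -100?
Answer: 5807/956 ≈ 6.0743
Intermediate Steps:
n = -166 (n = 66*(1*(-1)) - 100 = 66*(-1) - 100 = -66 - 100 = -166)
(n - 46290)/(-36961 + 29313) = (-166 - 46290)/(-36961 + 29313) = -46456/(-7648) = -46456*(-1/7648) = 5807/956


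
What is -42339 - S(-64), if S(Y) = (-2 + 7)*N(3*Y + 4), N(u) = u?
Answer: -41399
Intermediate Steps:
S(Y) = 20 + 15*Y (S(Y) = (-2 + 7)*(3*Y + 4) = 5*(4 + 3*Y) = 20 + 15*Y)
-42339 - S(-64) = -42339 - (20 + 15*(-64)) = -42339 - (20 - 960) = -42339 - 1*(-940) = -42339 + 940 = -41399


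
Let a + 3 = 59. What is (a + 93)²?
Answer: 22201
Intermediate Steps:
a = 56 (a = -3 + 59 = 56)
(a + 93)² = (56 + 93)² = 149² = 22201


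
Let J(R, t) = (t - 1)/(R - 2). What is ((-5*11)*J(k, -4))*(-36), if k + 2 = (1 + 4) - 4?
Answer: 3300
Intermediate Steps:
k = -1 (k = -2 + ((1 + 4) - 4) = -2 + (5 - 4) = -2 + 1 = -1)
J(R, t) = (-1 + t)/(-2 + R)
((-5*11)*J(k, -4))*(-36) = ((-5*11)*((-1 - 4)/(-2 - 1)))*(-36) = -55*(-5)/(-3)*(-36) = -(-55)*(-5)/3*(-36) = -55*5/3*(-36) = -275/3*(-36) = 3300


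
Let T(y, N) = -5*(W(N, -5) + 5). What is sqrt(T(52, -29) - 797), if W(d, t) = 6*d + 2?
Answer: sqrt(38) ≈ 6.1644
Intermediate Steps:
W(d, t) = 2 + 6*d
T(y, N) = -35 - 30*N (T(y, N) = -5*((2 + 6*N) + 5) = -5*(7 + 6*N) = -35 - 30*N)
sqrt(T(52, -29) - 797) = sqrt((-35 - 30*(-29)) - 797) = sqrt((-35 + 870) - 797) = sqrt(835 - 797) = sqrt(38)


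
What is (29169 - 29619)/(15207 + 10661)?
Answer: -225/12934 ≈ -0.017396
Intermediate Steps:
(29169 - 29619)/(15207 + 10661) = -450/25868 = -450*1/25868 = -225/12934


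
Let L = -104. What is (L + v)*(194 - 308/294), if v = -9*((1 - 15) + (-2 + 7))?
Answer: -93196/21 ≈ -4437.9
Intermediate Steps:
v = 81 (v = -9*(-14 + 5) = -9*(-9) = 81)
(L + v)*(194 - 308/294) = (-104 + 81)*(194 - 308/294) = -23*(194 - 308*1/294) = -23*(194 - 22/21) = -23*4052/21 = -93196/21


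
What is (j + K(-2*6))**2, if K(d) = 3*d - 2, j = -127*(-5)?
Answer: 356409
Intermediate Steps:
j = 635
K(d) = -2 + 3*d
(j + K(-2*6))**2 = (635 + (-2 + 3*(-2*6)))**2 = (635 + (-2 + 3*(-12)))**2 = (635 + (-2 - 36))**2 = (635 - 38)**2 = 597**2 = 356409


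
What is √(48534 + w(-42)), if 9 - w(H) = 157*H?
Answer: √55137 ≈ 234.81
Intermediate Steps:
w(H) = 9 - 157*H
√(48534 + w(-42)) = √(48534 + (9 - 157*(-42))) = √(48534 + (9 + 6594)) = √(48534 + 6603) = √55137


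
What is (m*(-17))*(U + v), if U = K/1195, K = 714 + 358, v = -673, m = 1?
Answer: 13653771/1195 ≈ 11426.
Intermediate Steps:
K = 1072
U = 1072/1195 ≈ 0.89707
(m*(-17))*(U + v) = (1*(-17))*(1072/1195 - 673) = -17*(-803163/1195) = 13653771/1195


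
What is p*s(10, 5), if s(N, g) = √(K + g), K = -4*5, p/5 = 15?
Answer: 75*I*√15 ≈ 290.47*I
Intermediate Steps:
p = 75 (p = 5*15 = 75)
K = -20
s(N, g) = √(-20 + g)
p*s(10, 5) = 75*√(-20 + 5) = 75*√(-15) = 75*(I*√15) = 75*I*√15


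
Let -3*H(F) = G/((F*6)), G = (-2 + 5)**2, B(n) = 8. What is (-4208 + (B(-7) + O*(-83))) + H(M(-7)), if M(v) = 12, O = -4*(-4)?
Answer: -132673/24 ≈ -5528.0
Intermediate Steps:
O = 16
G = 9 (G = 3**2 = 9)
H(F) = -1/(2*F) (H(F) = -3/(F*6) = -3/(6*F) = -3*1/(6*F) = -1/(2*F))
(-4208 + (B(-7) + O*(-83))) + H(M(-7)) = (-4208 + (8 + 16*(-83))) - 1/2/12 = (-4208 + (8 - 1328)) - 1/2*1/12 = (-4208 - 1320) - 1/24 = -5528 - 1/24 = -132673/24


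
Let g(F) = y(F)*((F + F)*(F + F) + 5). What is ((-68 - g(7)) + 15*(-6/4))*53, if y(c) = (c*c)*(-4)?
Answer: 4166383/2 ≈ 2.0832e+6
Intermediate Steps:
y(c) = -4*c**2 (y(c) = c**2*(-4) = -4*c**2)
g(F) = -4*F**2*(5 + 4*F**2) (g(F) = (-4*F**2)*((F + F)*(F + F) + 5) = (-4*F**2)*((2*F)*(2*F) + 5) = (-4*F**2)*(4*F**2 + 5) = (-4*F**2)*(5 + 4*F**2) = -4*F**2*(5 + 4*F**2))
((-68 - g(7)) + 15*(-6/4))*53 = ((-68 - 7**2*(-20 - 16*7**2)) + 15*(-6/4))*53 = ((-68 - 49*(-20 - 16*49)) + 15*(-6*1/4))*53 = ((-68 - 49*(-20 - 784)) + 15*(-3/2))*53 = ((-68 - 49*(-804)) - 45/2)*53 = ((-68 - 1*(-39396)) - 45/2)*53 = ((-68 + 39396) - 45/2)*53 = (39328 - 45/2)*53 = (78611/2)*53 = 4166383/2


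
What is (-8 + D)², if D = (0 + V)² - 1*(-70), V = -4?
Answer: 6084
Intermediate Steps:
D = 86 (D = (0 - 4)² - 1*(-70) = (-4)² + 70 = 16 + 70 = 86)
(-8 + D)² = (-8 + 86)² = 78² = 6084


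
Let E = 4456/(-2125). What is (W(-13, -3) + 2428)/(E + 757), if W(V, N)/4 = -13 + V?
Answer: 705500/229167 ≈ 3.0785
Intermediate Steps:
E = -4456/2125 (E = 4456*(-1/2125) = -4456/2125 ≈ -2.0969)
W(V, N) = -52 + 4*V (W(V, N) = 4*(-13 + V) = -52 + 4*V)
(W(-13, -3) + 2428)/(E + 757) = ((-52 + 4*(-13)) + 2428)/(-4456/2125 + 757) = ((-52 - 52) + 2428)/(1604169/2125) = (-104 + 2428)*(2125/1604169) = 2324*(2125/1604169) = 705500/229167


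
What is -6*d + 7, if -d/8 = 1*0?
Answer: 7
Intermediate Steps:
d = 0 (d = -8*0 = 0)
-6*d + 7 = -6*0 + 7 = 0 + 7 = 7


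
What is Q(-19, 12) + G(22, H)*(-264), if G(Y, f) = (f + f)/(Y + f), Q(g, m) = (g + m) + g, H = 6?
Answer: -974/7 ≈ -139.14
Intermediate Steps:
Q(g, m) = m + 2*g
G(Y, f) = 2*f/(Y + f) (G(Y, f) = (2*f)/(Y + f) = 2*f/(Y + f))
Q(-19, 12) + G(22, H)*(-264) = (12 + 2*(-19)) + (2*6/(22 + 6))*(-264) = (12 - 38) + (2*6/28)*(-264) = -26 + (2*6*(1/28))*(-264) = -26 + (3/7)*(-264) = -26 - 792/7 = -974/7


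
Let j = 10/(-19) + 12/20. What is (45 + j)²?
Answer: 18335524/9025 ≈ 2031.6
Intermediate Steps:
j = 7/95 (j = 10*(-1/19) + 12*(1/20) = -10/19 + ⅗ = 7/95 ≈ 0.073684)
(45 + j)² = (45 + 7/95)² = (4282/95)² = 18335524/9025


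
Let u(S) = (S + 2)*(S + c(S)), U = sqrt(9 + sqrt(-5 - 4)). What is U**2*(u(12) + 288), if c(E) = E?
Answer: 5616 + 1872*I ≈ 5616.0 + 1872.0*I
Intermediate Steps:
U = sqrt(9 + 3*I) (U = sqrt(9 + sqrt(-9)) = sqrt(9 + 3*I) ≈ 3.0403 + 0.49337*I)
u(S) = 2*S*(2 + S) (u(S) = (S + 2)*(S + S) = (2 + S)*(2*S) = 2*S*(2 + S))
U**2*(u(12) + 288) = (sqrt(9 + 3*I))**2*(2*12*(2 + 12) + 288) = (9 + 3*I)*(2*12*14 + 288) = (9 + 3*I)*(336 + 288) = (9 + 3*I)*624 = 5616 + 1872*I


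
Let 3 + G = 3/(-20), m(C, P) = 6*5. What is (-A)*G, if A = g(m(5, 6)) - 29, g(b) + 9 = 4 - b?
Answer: -1008/5 ≈ -201.60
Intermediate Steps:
m(C, P) = 30
g(b) = -5 - b (g(b) = -9 + (4 - b) = -5 - b)
A = -64 (A = (-5 - 1*30) - 29 = (-5 - 30) - 29 = -35 - 29 = -64)
G = -63/20 (G = -3 + 3/(-20) = -3 + 3*(-1/20) = -3 - 3/20 = -63/20 ≈ -3.1500)
(-A)*G = -1*(-64)*(-63/20) = 64*(-63/20) = -1008/5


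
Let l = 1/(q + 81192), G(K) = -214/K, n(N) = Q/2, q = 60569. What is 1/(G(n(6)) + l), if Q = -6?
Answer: 425283/30336857 ≈ 0.014019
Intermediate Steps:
n(N) = -3 (n(N) = -6/2 = -6*½ = -3)
l = 1/141761 (l = 1/(60569 + 81192) = 1/141761 ≈ 7.0541e-6)
1/(G(n(6)) + l) = 1/(-214/(-3) + 1/141761) = 1/(-214*(-⅓) + 1/141761) = 1/(214/3 + 1/141761) = 1/(30336857/425283) = 425283/30336857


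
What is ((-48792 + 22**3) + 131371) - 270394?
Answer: -177167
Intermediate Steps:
((-48792 + 22**3) + 131371) - 270394 = ((-48792 + 10648) + 131371) - 270394 = (-38144 + 131371) - 270394 = 93227 - 270394 = -177167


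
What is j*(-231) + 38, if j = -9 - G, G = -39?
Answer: -6892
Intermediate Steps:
j = 30 (j = -9 - 1*(-39) = -9 + 39 = 30)
j*(-231) + 38 = 30*(-231) + 38 = -6930 + 38 = -6892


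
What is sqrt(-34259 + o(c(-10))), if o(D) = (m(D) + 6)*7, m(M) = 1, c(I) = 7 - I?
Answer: I*sqrt(34210) ≈ 184.96*I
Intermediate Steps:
o(D) = 49 (o(D) = (1 + 6)*7 = 7*7 = 49)
sqrt(-34259 + o(c(-10))) = sqrt(-34259 + 49) = sqrt(-34210) = I*sqrt(34210)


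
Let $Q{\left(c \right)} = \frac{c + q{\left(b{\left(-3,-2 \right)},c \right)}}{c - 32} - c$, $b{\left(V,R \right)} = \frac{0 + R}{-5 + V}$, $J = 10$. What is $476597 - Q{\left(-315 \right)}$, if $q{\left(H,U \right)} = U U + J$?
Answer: $\frac{165368774}{347} \approx 4.7657 \cdot 10^{5}$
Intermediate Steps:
$b{\left(V,R \right)} = \frac{R}{-5 + V}$
$q{\left(H,U \right)} = 10 + U^{2}$ ($q{\left(H,U \right)} = U U + 10 = U^{2} + 10 = 10 + U^{2}$)
$Q{\left(c \right)} = - c + \frac{10 + c + c^{2}}{-32 + c}$ ($Q{\left(c \right)} = \frac{c + \left(10 + c^{2}\right)}{c - 32} - c = \frac{10 + c + c^{2}}{-32 + c} - c = - c + \frac{10 + c + c^{2}}{-32 + c}$)
$476597 - Q{\left(-315 \right)} = 476597 - \frac{10 + 33 \left(-315\right)}{-32 - 315} = 476597 - \frac{10 - 10395}{-347} = 476597 - \left(- \frac{1}{347}\right) \left(-10385\right) = 476597 - \frac{10385}{347} = \frac{165368774}{347}$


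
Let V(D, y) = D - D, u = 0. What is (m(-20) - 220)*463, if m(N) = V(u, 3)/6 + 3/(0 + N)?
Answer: -2038589/20 ≈ -1.0193e+5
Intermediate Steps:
V(D, y) = 0
m(N) = 3/N (m(N) = 0/6 + 3/(0 + N) = 0*(⅙) + 3/N = 0 + 3/N = 3/N)
(m(-20) - 220)*463 = (3/(-20) - 220)*463 = (3*(-1/20) - 220)*463 = (-3/20 - 220)*463 = -4403/20*463 = -2038589/20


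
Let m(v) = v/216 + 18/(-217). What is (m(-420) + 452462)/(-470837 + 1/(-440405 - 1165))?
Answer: -11824098210685/12304343513931 ≈ -0.96097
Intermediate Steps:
m(v) = -18/217 + v/216 (m(v) = v*(1/216) + 18*(-1/217) = v/216 - 18/217 = -18/217 + v/216)
(m(-420) + 452462)/(-470837 + 1/(-440405 - 1165)) = ((-18/217 + (1/216)*(-420)) + 452462)/(-470837 + 1/(-440405 - 1165)) = ((-18/217 - 35/18) + 452462)/(-470837 + 1/(-441570)) = (-7919/3906 + 452462)/(-470837 - 1/441570) = 1767308653/(3906*(-207907494091/441570)) = (1767308653/3906)*(-441570/207907494091) = -11824098210685/12304343513931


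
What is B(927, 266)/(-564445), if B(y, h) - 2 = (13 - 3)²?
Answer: -102/564445 ≈ -0.00018071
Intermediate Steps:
B(y, h) = 102 (B(y, h) = 2 + (13 - 3)² = 2 + 10² = 2 + 100 = 102)
B(927, 266)/(-564445) = 102/(-564445) = 102*(-1/564445) = -102/564445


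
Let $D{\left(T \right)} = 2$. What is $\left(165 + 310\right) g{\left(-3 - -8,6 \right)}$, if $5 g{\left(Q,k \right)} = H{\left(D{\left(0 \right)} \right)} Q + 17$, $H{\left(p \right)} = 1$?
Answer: $2090$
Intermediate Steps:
$g{\left(Q,k \right)} = \frac{17}{5} + \frac{Q}{5}$ ($g{\left(Q,k \right)} = \frac{1 Q + 17}{5} = \frac{Q + 17}{5} = \frac{17 + Q}{5} = \frac{17}{5} + \frac{Q}{5}$)
$\left(165 + 310\right) g{\left(-3 - -8,6 \right)} = \left(165 + 310\right) \left(\frac{17}{5} + \frac{-3 - -8}{5}\right) = 475 \left(\frac{17}{5} + \frac{-3 + 8}{5}\right) = 475 \left(\frac{17}{5} + \frac{1}{5} \cdot 5\right) = 475 \left(\frac{17}{5} + 1\right) = 475 \cdot \frac{22}{5} = 2090$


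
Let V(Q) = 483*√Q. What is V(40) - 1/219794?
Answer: -1/219794 + 966*√10 ≈ 3054.8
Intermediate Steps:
V(40) - 1/219794 = 483*√40 - 1/219794 = 483*(2*√10) - 1*1/219794 = 966*√10 - 1/219794 = -1/219794 + 966*√10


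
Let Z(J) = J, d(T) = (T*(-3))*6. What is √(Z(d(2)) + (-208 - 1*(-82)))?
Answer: 9*I*√2 ≈ 12.728*I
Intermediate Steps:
d(T) = -18*T (d(T) = -3*T*6 = -18*T)
√(Z(d(2)) + (-208 - 1*(-82))) = √(-18*2 + (-208 - 1*(-82))) = √(-36 + (-208 + 82)) = √(-36 - 126) = √(-162) = 9*I*√2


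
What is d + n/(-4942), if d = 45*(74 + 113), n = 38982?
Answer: 20773974/2471 ≈ 8407.1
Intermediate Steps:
d = 8415 (d = 45*187 = 8415)
d + n/(-4942) = 8415 + 38982/(-4942) = 8415 + 38982*(-1/4942) = 8415 - 19491/2471 = 20773974/2471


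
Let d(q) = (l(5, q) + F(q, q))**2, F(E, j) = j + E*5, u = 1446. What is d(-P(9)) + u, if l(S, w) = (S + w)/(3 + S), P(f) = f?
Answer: 17665/4 ≈ 4416.3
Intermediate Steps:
F(E, j) = j + 5*E
l(S, w) = (S + w)/(3 + S)
d(q) = (5/8 + 49*q/8)**2 (d(q) = ((5 + q)/(3 + 5) + (q + 5*q))**2 = ((5 + q)/8 + 6*q)**2 = ((5/8 + q/8) + 6*q)**2 = (5/8 + 49*q/8)**2)
d(-P(9)) + u = (5 + 49*(-1*9))**2/64 + 1446 = (5 + 49*(-9))**2/64 + 1446 = (5 - 441)**2/64 + 1446 = (1/64)*(-436)**2 + 1446 = (1/64)*190096 + 1446 = 11881/4 + 1446 = 17665/4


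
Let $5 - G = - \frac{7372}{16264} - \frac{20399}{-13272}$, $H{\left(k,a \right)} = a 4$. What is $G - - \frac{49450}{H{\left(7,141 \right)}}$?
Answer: $\frac{6113403293}{66744888} \approx 91.594$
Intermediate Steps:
$H{\left(k,a \right)} = 4 a$
$G = \frac{5561519}{1420104}$ ($G = 5 - \left(- \frac{7372}{16264} - \frac{20399}{-13272}\right) = 5 - \left(\left(-7372\right) \frac{1}{16264} - - \frac{20399}{13272}\right) = 5 - \left(- \frac{97}{214} + \frac{20399}{13272}\right) = 5 - \frac{1539001}{1420104} = \frac{5561519}{1420104} \approx 3.9163$)
$G - - \frac{49450}{H{\left(7,141 \right)}} = \frac{5561519}{1420104} - - \frac{49450}{4 \cdot 141} = \frac{5561519}{1420104} - - \frac{49450}{564} = \frac{5561519}{1420104} - \left(-49450\right) \frac{1}{564} = \frac{5561519}{1420104} - - \frac{24725}{282} = \frac{5561519}{1420104} + \frac{24725}{282} = \frac{6113403293}{66744888}$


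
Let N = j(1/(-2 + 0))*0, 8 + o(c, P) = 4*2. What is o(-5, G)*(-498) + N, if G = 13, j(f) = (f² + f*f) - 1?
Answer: 0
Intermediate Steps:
j(f) = -1 + 2*f² (j(f) = (f² + f²) - 1 = 2*f² - 1 = -1 + 2*f²)
o(c, P) = 0 (o(c, P) = -8 + 4*2 = -8 + 8 = 0)
N = 0 (N = (-1 + 2*(1/(-2 + 0))²)*0 = (-1 + 2*(1/(-2))²)*0 = (-1 + 2*(-½)²)*0 = (-1 + 2*(¼))*0 = (-1 + ½)*0 = -½*0 = 0)
o(-5, G)*(-498) + N = 0*(-498) + 0 = 0 + 0 = 0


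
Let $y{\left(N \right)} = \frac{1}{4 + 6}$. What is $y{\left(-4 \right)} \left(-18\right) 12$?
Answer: $- \frac{108}{5} \approx -21.6$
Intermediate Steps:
$y{\left(N \right)} = \frac{1}{10}$
$y{\left(-4 \right)} \left(-18\right) 12 = \frac{1}{10} \left(-18\right) 12 = \left(- \frac{9}{5}\right) 12 = - \frac{108}{5}$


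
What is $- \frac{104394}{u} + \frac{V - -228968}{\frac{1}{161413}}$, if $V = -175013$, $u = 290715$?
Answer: $\frac{843949367570777}{96905} \approx 8.709 \cdot 10^{9}$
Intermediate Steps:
$- \frac{104394}{u} + \frac{V - -228968}{\frac{1}{161413}} = - \frac{104394}{290715} + \frac{-175013 - -228968}{\frac{1}{161413}} = \left(-104394\right) \frac{1}{290715} + \left(-175013 + 228968\right) \frac{1}{\frac{1}{161413}} = - \frac{34798}{96905} + 53955 \cdot 161413 = - \frac{34798}{96905} + 8709038415 = \frac{843949367570777}{96905}$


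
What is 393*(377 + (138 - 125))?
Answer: 153270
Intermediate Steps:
393*(377 + (138 - 125)) = 393*(377 + 13) = 393*390 = 153270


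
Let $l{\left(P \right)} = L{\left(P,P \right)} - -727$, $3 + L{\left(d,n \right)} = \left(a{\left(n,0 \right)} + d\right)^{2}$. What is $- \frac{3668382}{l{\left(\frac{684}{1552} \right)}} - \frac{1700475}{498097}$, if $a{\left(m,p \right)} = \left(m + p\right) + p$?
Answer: $- \frac{68815263214326219}{13586943027385} \approx -5064.8$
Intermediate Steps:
$a{\left(m,p \right)} = m + 2 p$
$L{\left(d,n \right)} = -3 + \left(d + n\right)^{2}$ ($L{\left(d,n \right)} = -3 + \left(\left(n + 2 \cdot 0\right) + d\right)^{2} = -3 + \left(\left(n + 0\right) + d\right)^{2} = -3 + \left(n + d\right)^{2} = -3 + \left(d + n\right)^{2}$)
$l{\left(P \right)} = 724 + 4 P^{2}$ ($l{\left(P \right)} = \left(-3 + \left(P + P\right)^{2}\right) - -727 = \left(-3 + \left(2 P\right)^{2}\right) + 727 = \left(-3 + 4 P^{2}\right) + 727 = 724 + 4 P^{2}$)
$- \frac{3668382}{l{\left(\frac{684}{1552} \right)}} - \frac{1700475}{498097} = - \frac{3668382}{724 + 4 \left(\frac{684}{1552}\right)^{2}} - \frac{1700475}{498097} = - \frac{3668382}{724 + 4 \left(684 \cdot \frac{1}{1552}\right)^{2}} - \frac{1700475}{498097} = - \frac{3668382}{724 + 4 \left(\frac{171}{388}\right)^{2}} - \frac{1700475}{498097} = - \frac{3668382}{724 + 4 \cdot \frac{29241}{150544}} - \frac{1700475}{498097} = - \frac{3668382}{724 + \frac{29241}{37636}} - \frac{1700475}{498097} = - \frac{3668382}{\frac{27277705}{37636}} - \frac{1700475}{498097} = \left(-3668382\right) \frac{37636}{27277705} - \frac{1700475}{498097} = - \frac{138063224952}{27277705} - \frac{1700475}{498097} = - \frac{68815263214326219}{13586943027385}$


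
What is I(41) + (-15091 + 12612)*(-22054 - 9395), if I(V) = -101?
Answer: 77961970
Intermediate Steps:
I(41) + (-15091 + 12612)*(-22054 - 9395) = -101 + (-15091 + 12612)*(-22054 - 9395) = -101 - 2479*(-31449) = -101 + 77962071 = 77961970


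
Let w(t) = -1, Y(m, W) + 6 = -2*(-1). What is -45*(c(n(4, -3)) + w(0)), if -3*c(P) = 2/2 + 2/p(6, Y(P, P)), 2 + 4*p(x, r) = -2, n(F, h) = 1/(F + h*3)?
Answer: 30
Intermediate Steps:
Y(m, W) = -4 (Y(m, W) = -6 - 2*(-1) = -6 + 2 = -4)
n(F, h) = 1/(F + 3*h)
p(x, r) = -1 (p(x, r) = -1/2 + (1/4)*(-2) = -1/2 - 1/2 = -1)
c(P) = 1/3 (c(P) = -(2/2 + 2/(-1))/3 = -(2*(1/2) + 2*(-1))/3 = -(1 - 2)/3 = -1/3*(-1) = 1/3)
-45*(c(n(4, -3)) + w(0)) = -45*(1/3 - 1) = -45*(-2/3) = 30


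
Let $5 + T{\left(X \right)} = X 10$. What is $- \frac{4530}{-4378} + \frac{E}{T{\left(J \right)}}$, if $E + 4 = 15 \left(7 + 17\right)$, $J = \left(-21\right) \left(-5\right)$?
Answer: $\frac{286019}{207955} \approx 1.3754$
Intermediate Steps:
$J = 105$
$E = 356$ ($E = -4 + 15 \left(7 + 17\right) = -4 + 15 \cdot 24 = -4 + 360 = 356$)
$T{\left(X \right)} = -5 + 10 X$ ($T{\left(X \right)} = -5 + X 10 = -5 + 10 X$)
$- \frac{4530}{-4378} + \frac{E}{T{\left(J \right)}} = - \frac{4530}{-4378} + \frac{356}{-5 + 10 \cdot 105} = \left(-4530\right) \left(- \frac{1}{4378}\right) + \frac{356}{-5 + 1050} = \frac{2265}{2189} + \frac{356}{1045} = \frac{286019}{207955}$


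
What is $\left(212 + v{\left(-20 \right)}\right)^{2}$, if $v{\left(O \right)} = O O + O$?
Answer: $350464$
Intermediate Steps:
$v{\left(O \right)} = O + O^{2}$ ($v{\left(O \right)} = O^{2} + O = O + O^{2}$)
$\left(212 + v{\left(-20 \right)}\right)^{2} = \left(212 - 20 \left(1 - 20\right)\right)^{2} = \left(212 - -380\right)^{2} = \left(212 + 380\right)^{2} = 592^{2} = 350464$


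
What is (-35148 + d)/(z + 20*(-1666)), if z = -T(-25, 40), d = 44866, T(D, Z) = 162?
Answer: -4859/16741 ≈ -0.29025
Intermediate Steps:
z = -162 (z = -1*162 = -162)
(-35148 + d)/(z + 20*(-1666)) = (-35148 + 44866)/(-162 + 20*(-1666)) = 9718/(-162 - 33320) = 9718/(-33482) = 9718*(-1/33482) = -4859/16741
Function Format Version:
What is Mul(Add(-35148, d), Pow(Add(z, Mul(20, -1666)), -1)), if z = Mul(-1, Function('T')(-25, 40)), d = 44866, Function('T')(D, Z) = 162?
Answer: Rational(-4859, 16741) ≈ -0.29025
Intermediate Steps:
z = -162 (z = Mul(-1, 162) = -162)
Mul(Add(-35148, d), Pow(Add(z, Mul(20, -1666)), -1)) = Mul(Add(-35148, 44866), Pow(Add(-162, Mul(20, -1666)), -1)) = Mul(9718, Pow(Add(-162, -33320), -1)) = Mul(9718, Pow(-33482, -1)) = Mul(9718, Rational(-1, 33482)) = Rational(-4859, 16741)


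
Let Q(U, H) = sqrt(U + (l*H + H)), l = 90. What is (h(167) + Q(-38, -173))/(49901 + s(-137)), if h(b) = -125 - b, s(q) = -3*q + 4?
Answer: -73/12579 + I*sqrt(15781)/50316 ≈ -0.0058033 + 0.0024967*I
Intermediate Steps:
Q(U, H) = sqrt(U + 91*H) (Q(U, H) = sqrt(U + (90*H + H)) = sqrt(U + 91*H))
s(q) = 4 - 3*q
(h(167) + Q(-38, -173))/(49901 + s(-137)) = ((-125 - 1*167) + sqrt(-38 + 91*(-173)))/(49901 + (4 - 3*(-137))) = ((-125 - 167) + sqrt(-38 - 15743))/(49901 + (4 + 411)) = (-292 + sqrt(-15781))/(49901 + 415) = (-292 + I*sqrt(15781))/50316 = (-292 + I*sqrt(15781))*(1/50316) = -73/12579 + I*sqrt(15781)/50316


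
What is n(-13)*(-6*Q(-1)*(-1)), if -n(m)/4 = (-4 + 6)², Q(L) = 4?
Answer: -384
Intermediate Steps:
n(m) = -16 (n(m) = -4*(-4 + 6)² = -4*2² = -4*4 = -16)
n(-13)*(-6*Q(-1)*(-1)) = -16*(-6*4)*(-1) = -(-384)*(-1) = -16*24 = -384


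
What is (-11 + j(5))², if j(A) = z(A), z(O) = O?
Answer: 36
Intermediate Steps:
j(A) = A
(-11 + j(5))² = (-11 + 5)² = (-6)² = 36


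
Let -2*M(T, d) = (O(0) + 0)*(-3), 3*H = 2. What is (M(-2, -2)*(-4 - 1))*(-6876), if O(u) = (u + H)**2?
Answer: 22920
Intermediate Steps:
H = 2/3 (H = (1/3)*2 = 2/3 ≈ 0.66667)
O(u) = (2/3 + u)**2 (O(u) = (u + 2/3)**2 = (2/3 + u)**2)
M(T, d) = 2/3 (M(T, d) = -((2 + 3*0)**2/9 + 0)*(-3)/2 = -((2 + 0)**2/9 + 0)*(-3)/2 = -((1/9)*2**2 + 0)*(-3)/2 = -((1/9)*4 + 0)*(-3)/2 = -(4/9 + 0)*(-3)/2 = -2*(-3)/9 = -1/2*(-4/3) = 2/3)
(M(-2, -2)*(-4 - 1))*(-6876) = (2*(-4 - 1)/3)*(-6876) = ((2/3)*(-5))*(-6876) = -10/3*(-6876) = 22920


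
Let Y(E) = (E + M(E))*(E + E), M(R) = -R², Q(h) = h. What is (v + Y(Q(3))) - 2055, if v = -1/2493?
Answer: -5212864/2493 ≈ -2091.0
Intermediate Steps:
v = -1/2493 (v = -1*1/2493 = -1/2493 ≈ -0.00040112)
Y(E) = 2*E*(E - E²) (Y(E) = (E - E²)*(E + E) = (E - E²)*(2*E) = 2*E*(E - E²))
(v + Y(Q(3))) - 2055 = (-1/2493 + 2*3²*(1 - 1*3)) - 2055 = (-1/2493 + 2*9*(1 - 3)) - 2055 = (-1/2493 + 2*9*(-2)) - 2055 = (-1/2493 - 36) - 2055 = -89749/2493 - 2055 = -5212864/2493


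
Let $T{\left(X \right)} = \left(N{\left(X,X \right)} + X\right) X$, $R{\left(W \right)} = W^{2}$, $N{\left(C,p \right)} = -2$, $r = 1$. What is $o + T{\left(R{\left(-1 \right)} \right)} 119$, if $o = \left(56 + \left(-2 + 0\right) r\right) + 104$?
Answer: $39$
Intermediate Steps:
$T{\left(X \right)} = X \left(-2 + X\right)$ ($T{\left(X \right)} = \left(-2 + X\right) X = X \left(-2 + X\right)$)
$o = 158$ ($o = \left(56 + \left(-2 + 0\right) 1\right) + 104 = \left(56 - 2\right) + 104 = 54 + 104 = 158$)
$o + T{\left(R{\left(-1 \right)} \right)} 119 = 158 + \left(-1\right)^{2} \left(-2 + \left(-1\right)^{2}\right) 119 = 158 + 1 \left(-2 + 1\right) 119 = 158 + 1 \left(-1\right) 119 = 158 - 119 = 39$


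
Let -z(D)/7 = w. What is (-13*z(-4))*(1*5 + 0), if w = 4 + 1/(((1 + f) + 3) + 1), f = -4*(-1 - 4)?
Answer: 9191/5 ≈ 1838.2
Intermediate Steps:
f = 20 (f = -4*(-5) = 20)
w = 101/25 (w = 4 + 1/(((1 + 20) + 3) + 1) = 4 + 1/((21 + 3) + 1) = 4 + 1/(24 + 1) = 4 + 1/25 = 101/25 ≈ 4.0400)
z(D) = -707/25 (z(D) = -7*101/25 = -707/25)
(-13*z(-4))*(1*5 + 0) = (-13*(-707/25))*(1*5 + 0) = 9191*(5 + 0)/25 = (9191/25)*5 = 9191/5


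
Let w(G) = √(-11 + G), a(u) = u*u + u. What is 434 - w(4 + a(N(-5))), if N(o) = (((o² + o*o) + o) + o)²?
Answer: 434 - √2561593 ≈ -1166.5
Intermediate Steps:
N(o) = (2*o + 2*o²)² (N(o) = (((o² + o²) + o) + o)² = ((2*o² + o) + o)² = ((o + 2*o²) + o)² = (2*o + 2*o²)²)
a(u) = u + u² (a(u) = u² + u = u + u²)
434 - w(4 + a(N(-5))) = 434 - √(-11 + (4 + (4*(-5)²*(1 - 5)²)*(1 + 4*(-5)²*(1 - 5)²))) = 434 - √(-11 + (4 + (4*25*(-4)²)*(1 + 4*25*(-4)²))) = 434 - √(-11 + (4 + (4*25*16)*(1 + 4*25*16))) = 434 - √(-11 + (4 + 1600*(1 + 1600))) = 434 - √(-11 + (4 + 1600*1601)) = 434 - √(-11 + (4 + 2561600)) = 434 - √(-11 + 2561604) = 434 - √2561593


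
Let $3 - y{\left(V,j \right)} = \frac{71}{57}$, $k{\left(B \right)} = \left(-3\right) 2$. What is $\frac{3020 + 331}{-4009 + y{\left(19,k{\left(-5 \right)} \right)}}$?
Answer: $- \frac{191007}{228413} \approx -0.83624$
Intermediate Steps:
$k{\left(B \right)} = -6$
$y{\left(V,j \right)} = \frac{100}{57}$ ($y{\left(V,j \right)} = 3 - \frac{71}{57} = \frac{100}{57}$)
$\frac{3020 + 331}{-4009 + y{\left(19,k{\left(-5 \right)} \right)}} = \frac{3020 + 331}{-4009 + \frac{100}{57}} = \frac{3351}{- \frac{228413}{57}} = 3351 \left(- \frac{57}{228413}\right) = - \frac{191007}{228413}$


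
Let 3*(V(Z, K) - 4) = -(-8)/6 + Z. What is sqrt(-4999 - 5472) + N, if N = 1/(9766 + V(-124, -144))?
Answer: 9/87562 + I*sqrt(10471) ≈ 0.00010278 + 102.33*I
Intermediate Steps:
V(Z, K) = 40/9 + Z/3 (V(Z, K) = 4 + (-(-8)/6 + Z)/3 = 4 + (-4*(-1/3) + Z)/3 = 4 + (4/3 + Z)/3 = 4 + (4/9 + Z/3) = 40/9 + Z/3)
N = 9/87562 (N = 1/(9766 + (40/9 + (1/3)*(-124))) = 1/(9766 + (40/9 - 124/3)) = 1/(9766 - 332/9) = 1/(87562/9) = 9/87562 ≈ 0.00010278)
sqrt(-4999 - 5472) + N = sqrt(-4999 - 5472) + 9/87562 = sqrt(-10471) + 9/87562 = I*sqrt(10471) + 9/87562 = 9/87562 + I*sqrt(10471)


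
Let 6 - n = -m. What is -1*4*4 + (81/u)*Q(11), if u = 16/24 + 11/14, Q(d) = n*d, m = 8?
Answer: 522932/61 ≈ 8572.7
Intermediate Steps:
n = 14 (n = 6 - (-1)*8 = 6 - 1*(-8) = 6 + 8 = 14)
Q(d) = 14*d
u = 61/42 (u = 16*(1/24) + 11*(1/14) = 2/3 + 11/14 = 61/42 ≈ 1.4524)
-1*4*4 + (81/u)*Q(11) = -1*4*4 + (81/(61/42))*(14*11) = -4*4 + (81*(42/61))*154 = -16 + (3402/61)*154 = -16 + 523908/61 = 522932/61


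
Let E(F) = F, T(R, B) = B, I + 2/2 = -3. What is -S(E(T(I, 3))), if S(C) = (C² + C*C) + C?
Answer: -21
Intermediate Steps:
I = -4 (I = -1 - 3 = -4)
S(C) = C + 2*C² (S(C) = (C² + C²) + C = 2*C² + C = C + 2*C²)
-S(E(T(I, 3))) = -3*(1 + 2*3) = -3*(1 + 6) = -3*7 = -1*21 = -21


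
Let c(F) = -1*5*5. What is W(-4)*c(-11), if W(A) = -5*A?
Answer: -500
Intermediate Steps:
c(F) = -25 (c(F) = -5*5 = -25)
W(-4)*c(-11) = -5*(-4)*(-25) = 20*(-25) = -500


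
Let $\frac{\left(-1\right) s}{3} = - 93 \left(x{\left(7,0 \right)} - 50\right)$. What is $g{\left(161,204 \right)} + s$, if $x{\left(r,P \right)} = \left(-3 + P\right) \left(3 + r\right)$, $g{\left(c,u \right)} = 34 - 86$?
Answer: $-22372$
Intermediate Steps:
$g{\left(c,u \right)} = -52$
$s = -22320$ ($s = - 3 \left(- 93 \left(\left(-9 - 21 + 3 \cdot 0 + 0 \cdot 7\right) - 50\right)\right) = - 3 \left(- 93 \left(\left(-9 - 21 + 0 + 0\right) - 50\right)\right) = - 3 \left(- 93 \left(-30 - 50\right)\right) = - 3 \left(\left(-93\right) \left(-80\right)\right) = \left(-3\right) 7440 = -22320$)
$g{\left(161,204 \right)} + s = -52 - 22320 = -22372$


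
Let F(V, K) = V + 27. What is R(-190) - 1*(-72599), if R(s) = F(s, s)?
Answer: 72436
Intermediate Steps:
F(V, K) = 27 + V
R(s) = 27 + s
R(-190) - 1*(-72599) = (27 - 190) - 1*(-72599) = -163 + 72599 = 72436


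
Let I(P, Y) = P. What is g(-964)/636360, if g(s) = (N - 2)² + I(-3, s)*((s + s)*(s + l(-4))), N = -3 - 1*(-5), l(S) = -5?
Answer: -233529/26515 ≈ -8.8074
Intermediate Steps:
N = 2 (N = -3 + 5 = 2)
g(s) = -6*s*(-5 + s) (g(s) = (2 - 2)² - 3*(s + s)*(s - 5) = 0² - 3*2*s*(-5 + s) = 0 - 6*s*(-5 + s) = -6*s*(-5 + s))
g(-964)/636360 = (6*(-964)*(5 - 1*(-964)))/636360 = (6*(-964)*(5 + 964))*(1/636360) = (6*(-964)*969)*(1/636360) = -5604696*1/636360 = -233529/26515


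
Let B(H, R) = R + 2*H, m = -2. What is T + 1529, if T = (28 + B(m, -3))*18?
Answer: 1907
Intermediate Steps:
T = 378 (T = (28 + (-3 + 2*(-2)))*18 = (28 + (-3 - 4))*18 = (28 - 7)*18 = 21*18 = 378)
T + 1529 = 378 + 1529 = 1907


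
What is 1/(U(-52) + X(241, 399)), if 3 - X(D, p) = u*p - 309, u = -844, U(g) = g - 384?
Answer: 1/336632 ≈ 2.9706e-6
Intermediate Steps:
U(g) = -384 + g
X(D, p) = 312 + 844*p (X(D, p) = 3 - (-844*p - 309) = 3 - (-309 - 844*p) = 3 + (309 + 844*p) = 312 + 844*p)
1/(U(-52) + X(241, 399)) = 1/((-384 - 52) + (312 + 844*399)) = 1/(-436 + (312 + 336756)) = 1/(-436 + 337068) = 1/336632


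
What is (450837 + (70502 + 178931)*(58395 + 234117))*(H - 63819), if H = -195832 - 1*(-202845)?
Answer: -4144713258653598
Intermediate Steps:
H = 7013 (H = -195832 + 202845 = 7013)
(450837 + (70502 + 178931)*(58395 + 234117))*(H - 63819) = (450837 + (70502 + 178931)*(58395 + 234117))*(7013 - 63819) = (450837 + 249433*292512)*(-56806) = (450837 + 72962145696)*(-56806) = 72962596533*(-56806) = -4144713258653598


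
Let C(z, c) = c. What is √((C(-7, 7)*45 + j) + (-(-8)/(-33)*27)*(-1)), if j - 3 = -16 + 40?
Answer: 3*√4686/11 ≈ 18.669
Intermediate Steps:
j = 27 (j = 3 + (-16 + 40) = 3 + 24 = 27)
√((C(-7, 7)*45 + j) + (-(-8)/(-33)*27)*(-1)) = √((7*45 + 27) + (-(-8)/(-33)*27)*(-1)) = √((315 + 27) + (-(-8)*(-1)/33*27)*(-1)) = √(342 + (-1*8/33*27)*(-1)) = √(342 - 8/33*27*(-1)) = √(342 - 72/11*(-1)) = √(342 + 72/11) = √(3834/11) = 3*√4686/11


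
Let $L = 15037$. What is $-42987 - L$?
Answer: $-58024$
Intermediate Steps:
$-42987 - L = -42987 - 15037 = -58024$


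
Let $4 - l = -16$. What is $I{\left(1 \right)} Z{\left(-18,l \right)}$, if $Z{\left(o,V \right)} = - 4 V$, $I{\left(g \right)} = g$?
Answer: $-80$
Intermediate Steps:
$l = 20$ ($l = 4 - -16 = 4 + 16 = 20$)
$I{\left(1 \right)} Z{\left(-18,l \right)} = 1 \left(\left(-4\right) 20\right) = 1 \left(-80\right) = -80$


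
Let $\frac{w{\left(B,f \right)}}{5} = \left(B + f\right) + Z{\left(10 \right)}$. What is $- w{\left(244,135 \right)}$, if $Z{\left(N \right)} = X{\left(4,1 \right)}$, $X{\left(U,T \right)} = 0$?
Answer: $-1895$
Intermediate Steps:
$Z{\left(N \right)} = 0$
$w{\left(B,f \right)} = 5 B + 5 f$ ($w{\left(B,f \right)} = 5 \left(\left(B + f\right) + 0\right) = 5 \left(B + f\right) = 5 B + 5 f$)
$- w{\left(244,135 \right)} = - (5 \cdot 244 + 5 \cdot 135) = - (1220 + 675) = \left(-1\right) 1895 = -1895$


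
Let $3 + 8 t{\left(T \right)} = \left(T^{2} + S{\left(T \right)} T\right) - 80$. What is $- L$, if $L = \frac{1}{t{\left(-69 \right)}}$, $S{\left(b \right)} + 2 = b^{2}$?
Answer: $\frac{8}{323693} \approx 2.4715 \cdot 10^{-5}$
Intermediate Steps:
$S{\left(b \right)} = -2 + b^{2}$
$t{\left(T \right)} = - \frac{83}{8} + \frac{T^{2}}{8} + \frac{T \left(-2 + T^{2}\right)}{8}$ ($t{\left(T \right)} = - \frac{3}{8} + \frac{\left(T^{2} + \left(-2 + T^{2}\right) T\right) - 80}{8} = - \frac{3}{8} + \frac{\left(T^{2} + T \left(-2 + T^{2}\right)\right) - 80}{8} = - \frac{3}{8} + \frac{-80 + T^{2} + T \left(-2 + T^{2}\right)}{8} = - \frac{3}{8} + \left(-10 + \frac{T^{2}}{8} + \frac{T \left(-2 + T^{2}\right)}{8}\right) = - \frac{83}{8} + \frac{T^{2}}{8} + \frac{T \left(-2 + T^{2}\right)}{8}$)
$L = - \frac{8}{323693}$ ($L = \frac{1}{- \frac{83}{8} + \frac{\left(-69\right)^{2}}{8} + \frac{1}{8} \left(-69\right) \left(-2 + \left(-69\right)^{2}\right)} = \frac{1}{- \frac{83}{8} + \frac{1}{8} \cdot 4761 + \frac{1}{8} \left(-69\right) \left(-2 + 4761\right)} = \frac{1}{- \frac{83}{8} + \frac{4761}{8} + \frac{1}{8} \left(-69\right) 4759} = \frac{1}{- \frac{83}{8} + \frac{4761}{8} - \frac{328371}{8}} = \frac{1}{- \frac{323693}{8}} = - \frac{8}{323693} \approx -2.4715 \cdot 10^{-5}$)
$- L = \left(-1\right) \left(- \frac{8}{323693}\right) = \frac{8}{323693}$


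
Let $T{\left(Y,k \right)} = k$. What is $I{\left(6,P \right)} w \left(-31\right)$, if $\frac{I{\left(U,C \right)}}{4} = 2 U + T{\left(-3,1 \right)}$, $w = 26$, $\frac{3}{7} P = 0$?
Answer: $-41912$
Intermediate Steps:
$P = 0$ ($P = \frac{7}{3} \cdot 0 = 0$)
$I{\left(U,C \right)} = 4 + 8 U$ ($I{\left(U,C \right)} = 4 \left(2 U + 1\right) = 4 \left(1 + 2 U\right) = 4 + 8 U$)
$I{\left(6,P \right)} w \left(-31\right) = \left(4 + 8 \cdot 6\right) 26 \left(-31\right) = \left(4 + 48\right) 26 \left(-31\right) = 52 \cdot 26 \left(-31\right) = 1352 \left(-31\right) = -41912$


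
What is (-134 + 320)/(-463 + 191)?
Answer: -93/136 ≈ -0.68382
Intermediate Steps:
(-134 + 320)/(-463 + 191) = 186/(-272) = 186*(-1/272) = -93/136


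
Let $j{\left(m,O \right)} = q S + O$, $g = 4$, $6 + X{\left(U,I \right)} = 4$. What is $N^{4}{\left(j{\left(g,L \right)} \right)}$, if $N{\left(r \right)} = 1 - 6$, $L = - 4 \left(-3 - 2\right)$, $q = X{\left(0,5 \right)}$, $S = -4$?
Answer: $625$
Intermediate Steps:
$X{\left(U,I \right)} = -2$ ($X{\left(U,I \right)} = -6 + 4 = -2$)
$q = -2$
$L = 20$ ($L = \left(-4\right) \left(-5\right) = 20$)
$j{\left(m,O \right)} = 8 + O$ ($j{\left(m,O \right)} = \left(-2\right) \left(-4\right) + O = 8 + O$)
$N{\left(r \right)} = -5$ ($N{\left(r \right)} = 1 - 6 = -5$)
$N^{4}{\left(j{\left(g,L \right)} \right)} = \left(-5\right)^{4} = 625$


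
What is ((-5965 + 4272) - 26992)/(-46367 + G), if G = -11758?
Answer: 5737/11625 ≈ 0.49351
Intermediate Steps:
((-5965 + 4272) - 26992)/(-46367 + G) = ((-5965 + 4272) - 26992)/(-46367 - 11758) = (-1693 - 26992)/(-58125) = -28685*(-1/58125) = 5737/11625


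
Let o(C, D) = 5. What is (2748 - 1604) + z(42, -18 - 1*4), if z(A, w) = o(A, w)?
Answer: 1149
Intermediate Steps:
z(A, w) = 5
(2748 - 1604) + z(42, -18 - 1*4) = (2748 - 1604) + 5 = 1144 + 5 = 1149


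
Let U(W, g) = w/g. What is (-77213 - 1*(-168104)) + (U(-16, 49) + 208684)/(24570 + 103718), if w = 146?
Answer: 285680615727/3143056 ≈ 90893.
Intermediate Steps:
U(W, g) = 146/g
(-77213 - 1*(-168104)) + (U(-16, 49) + 208684)/(24570 + 103718) = (-77213 - 1*(-168104)) + (146/49 + 208684)/(24570 + 103718) = (-77213 + 168104) + (146*(1/49) + 208684)/128288 = 90891 + (146/49 + 208684)*(1/128288) = 90891 + (10225662/49)*(1/128288) = 90891 + 5112831/3143056 = 285680615727/3143056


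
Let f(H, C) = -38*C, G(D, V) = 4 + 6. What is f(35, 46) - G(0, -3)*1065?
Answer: -12398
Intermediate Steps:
G(D, V) = 10
f(35, 46) - G(0, -3)*1065 = -38*46 - 10*1065 = -1748 - 1*10650 = -1748 - 10650 = -12398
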